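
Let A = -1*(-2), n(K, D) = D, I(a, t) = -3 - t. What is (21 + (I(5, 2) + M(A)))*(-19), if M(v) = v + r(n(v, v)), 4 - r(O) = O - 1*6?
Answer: -494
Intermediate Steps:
A = 2
r(O) = 10 - O (r(O) = 4 - (O - 1*6) = 4 - (O - 6) = 4 - (-6 + O) = 4 + (6 - O) = 10 - O)
M(v) = 10 (M(v) = v + (10 - v) = 10)
(21 + (I(5, 2) + M(A)))*(-19) = (21 + ((-3 - 1*2) + 10))*(-19) = (21 + ((-3 - 2) + 10))*(-19) = (21 + (-5 + 10))*(-19) = (21 + 5)*(-19) = 26*(-19) = -494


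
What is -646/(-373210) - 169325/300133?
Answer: -31499948666/56006318465 ≈ -0.56244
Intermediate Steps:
-646/(-373210) - 169325/300133 = -646*(-1/373210) - 169325*1/300133 = 323/186605 - 169325/300133 = -31499948666/56006318465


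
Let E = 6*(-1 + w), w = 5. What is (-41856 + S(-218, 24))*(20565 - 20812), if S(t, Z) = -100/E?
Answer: 62036767/6 ≈ 1.0339e+7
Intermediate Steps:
E = 24 (E = 6*(-1 + 5) = 6*4 = 24)
S(t, Z) = -25/6 (S(t, Z) = -100/24 = -100*1/24 = -25/6)
(-41856 + S(-218, 24))*(20565 - 20812) = (-41856 - 25/6)*(20565 - 20812) = -251161/6*(-247) = 62036767/6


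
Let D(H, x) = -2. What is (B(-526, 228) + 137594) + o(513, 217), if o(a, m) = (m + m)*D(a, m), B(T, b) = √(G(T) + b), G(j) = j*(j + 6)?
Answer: 136726 + 2*√68437 ≈ 1.3725e+5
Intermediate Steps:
G(j) = j*(6 + j)
B(T, b) = √(b + T*(6 + T)) (B(T, b) = √(T*(6 + T) + b) = √(b + T*(6 + T)))
o(a, m) = -4*m (o(a, m) = (m + m)*(-2) = (2*m)*(-2) = -4*m)
(B(-526, 228) + 137594) + o(513, 217) = (√(228 - 526*(6 - 526)) + 137594) - 4*217 = (√(228 - 526*(-520)) + 137594) - 868 = (√(228 + 273520) + 137594) - 868 = (√273748 + 137594) - 868 = (2*√68437 + 137594) - 868 = (137594 + 2*√68437) - 868 = 136726 + 2*√68437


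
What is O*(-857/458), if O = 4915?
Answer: -4212155/458 ≈ -9196.8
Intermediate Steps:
O*(-857/458) = 4915*(-857/458) = -4212155/458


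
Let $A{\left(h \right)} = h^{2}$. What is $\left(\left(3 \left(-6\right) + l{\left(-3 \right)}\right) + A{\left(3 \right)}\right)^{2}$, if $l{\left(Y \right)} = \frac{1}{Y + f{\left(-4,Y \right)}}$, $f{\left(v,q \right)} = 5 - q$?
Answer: $\frac{1936}{25} \approx 77.44$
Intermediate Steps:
$l{\left(Y \right)} = \frac{1}{5}$ ($l{\left(Y \right)} = \frac{1}{Y - \left(-5 + Y\right)} = \frac{1}{5}$)
$\left(\left(3 \left(-6\right) + l{\left(-3 \right)}\right) + A{\left(3 \right)}\right)^{2} = \left(\left(3 \left(-6\right) + \frac{1}{5}\right) + 3^{2}\right)^{2} = \left(\left(-18 + \frac{1}{5}\right) + 9\right)^{2} = \left(- \frac{89}{5} + 9\right)^{2} = \left(- \frac{44}{5}\right)^{2} = \frac{1936}{25}$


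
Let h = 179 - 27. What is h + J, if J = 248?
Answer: 400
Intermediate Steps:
h = 152
h + J = 152 + 248 = 400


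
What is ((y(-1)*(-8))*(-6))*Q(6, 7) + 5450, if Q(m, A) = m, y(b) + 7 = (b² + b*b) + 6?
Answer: 5738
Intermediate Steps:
y(b) = -1 + 2*b² (y(b) = -7 + ((b² + b*b) + 6) = -7 + ((b² + b²) + 6) = -7 + (2*b² + 6) = -7 + (6 + 2*b²) = -1 + 2*b²)
((y(-1)*(-8))*(-6))*Q(6, 7) + 5450 = (((-1 + 2*(-1)²)*(-8))*(-6))*6 + 5450 = (((-1 + 2*1)*(-8))*(-6))*6 + 5450 = (((-1 + 2)*(-8))*(-6))*6 + 5450 = ((1*(-8))*(-6))*6 + 5450 = -8*(-6)*6 + 5450 = 48*6 + 5450 = 288 + 5450 = 5738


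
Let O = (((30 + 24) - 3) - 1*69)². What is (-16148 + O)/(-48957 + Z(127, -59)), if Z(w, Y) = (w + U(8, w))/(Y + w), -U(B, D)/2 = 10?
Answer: 1076032/3328969 ≈ 0.32323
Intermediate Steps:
U(B, D) = -20 (U(B, D) = -2*10 = -20)
Z(w, Y) = (-20 + w)/(Y + w) (Z(w, Y) = (w - 20)/(Y + w) = (-20 + w)/(Y + w))
O = 324 (O = ((54 - 3) - 69)² = (51 - 69)² = (-18)² = 324)
(-16148 + O)/(-48957 + Z(127, -59)) = (-16148 + 324)/(-48957 + (-20 + 127)/(-59 + 127)) = -15824/(-48957 + 107/68) = -15824/(-3328969/68) = -15824*(-68/3328969) = 1076032/3328969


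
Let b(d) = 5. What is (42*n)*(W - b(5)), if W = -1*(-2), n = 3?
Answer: -378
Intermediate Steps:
W = 2
(42*n)*(W - b(5)) = (42*3)*(2 - 1*5) = 126*(2 - 5) = 126*(-3) = -378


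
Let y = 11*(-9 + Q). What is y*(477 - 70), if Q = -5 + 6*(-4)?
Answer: -170126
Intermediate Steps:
Q = -29 (Q = -5 - 24 = -29)
y = -418 (y = 11*(-9 - 29) = 11*(-38) = -418)
y*(477 - 70) = -418*(477 - 70) = -418*407 = -170126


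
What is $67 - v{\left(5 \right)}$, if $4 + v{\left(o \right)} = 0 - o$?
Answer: $76$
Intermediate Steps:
$v{\left(o \right)} = -4 - o$ ($v{\left(o \right)} = -4 + \left(0 - o\right) = -4 - o$)
$67 - v{\left(5 \right)} = 67 - \left(-4 - 5\right) = 67 - -9 = 67 + 9 = 76$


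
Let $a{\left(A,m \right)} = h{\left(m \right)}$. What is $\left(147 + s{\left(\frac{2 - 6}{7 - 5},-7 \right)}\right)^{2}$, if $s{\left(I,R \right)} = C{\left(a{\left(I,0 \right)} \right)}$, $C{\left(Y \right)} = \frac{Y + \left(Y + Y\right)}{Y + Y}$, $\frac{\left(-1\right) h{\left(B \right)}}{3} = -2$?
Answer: $\frac{88209}{4} \approx 22052.0$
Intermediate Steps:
$h{\left(B \right)} = 6$ ($h{\left(B \right)} = \left(-3\right) \left(-2\right) = 6$)
$a{\left(A,m \right)} = 6$
$C{\left(Y \right)} = \frac{3}{2}$ ($C{\left(Y \right)} = \frac{Y + 2 Y}{2 Y} = 3 Y \frac{1}{2 Y} = \frac{3}{2}$)
$s{\left(I,R \right)} = \frac{3}{2}$
$\left(147 + s{\left(\frac{2 - 6}{7 - 5},-7 \right)}\right)^{2} = \left(147 + \frac{3}{2}\right)^{2} = \left(\frac{297}{2}\right)^{2} = \frac{88209}{4}$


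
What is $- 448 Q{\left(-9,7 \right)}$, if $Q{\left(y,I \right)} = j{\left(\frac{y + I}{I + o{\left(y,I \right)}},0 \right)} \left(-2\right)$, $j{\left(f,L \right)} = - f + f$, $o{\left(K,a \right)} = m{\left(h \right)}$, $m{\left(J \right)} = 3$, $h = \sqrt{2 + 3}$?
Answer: $0$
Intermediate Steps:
$h = \sqrt{5} \approx 2.2361$
$o{\left(K,a \right)} = 3$
$j{\left(f,L \right)} = 0$
$Q{\left(y,I \right)} = 0$ ($Q{\left(y,I \right)} = 0 \left(-2\right) = 0$)
$- 448 Q{\left(-9,7 \right)} = \left(-448\right) 0 = 0$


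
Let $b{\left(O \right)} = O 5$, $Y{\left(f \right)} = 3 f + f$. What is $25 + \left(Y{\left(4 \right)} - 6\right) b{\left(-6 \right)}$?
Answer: $-275$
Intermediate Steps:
$Y{\left(f \right)} = 4 f$
$b{\left(O \right)} = 5 O$
$25 + \left(Y{\left(4 \right)} - 6\right) b{\left(-6 \right)} = 25 + \left(4 \cdot 4 - 6\right) 5 \left(-6\right) = 25 + \left(16 - 6\right) \left(-30\right) = 25 + 10 \left(-30\right) = 25 - 300 = -275$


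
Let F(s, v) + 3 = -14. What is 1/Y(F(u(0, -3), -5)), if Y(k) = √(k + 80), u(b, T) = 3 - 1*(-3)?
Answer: √7/21 ≈ 0.12599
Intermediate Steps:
u(b, T) = 6 (u(b, T) = 3 + 3 = 6)
F(s, v) = -17 (F(s, v) = -3 - 14 = -17)
Y(k) = √(80 + k)
1/Y(F(u(0, -3), -5)) = 1/(√(80 - 17)) = 1/(√63) = 1/(3*√7) = √7/21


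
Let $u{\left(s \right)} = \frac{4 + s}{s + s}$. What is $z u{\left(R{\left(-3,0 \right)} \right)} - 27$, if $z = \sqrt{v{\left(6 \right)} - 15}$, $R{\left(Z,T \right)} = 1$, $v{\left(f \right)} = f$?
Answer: $-27 + \frac{15 i}{2} \approx -27.0 + 7.5 i$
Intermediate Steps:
$u{\left(s \right)} = \frac{4 + s}{2 s}$
$z = 3 i$ ($z = \sqrt{6 - 15} = \sqrt{-9} = 3 i \approx 3.0 i$)
$z u{\left(R{\left(-3,0 \right)} \right)} - 27 = 3 i \frac{4 + 1}{2 \cdot 1} - 27 = 3 i \frac{1}{2} \cdot 1 \cdot 5 - 27 = 3 i \frac{5}{2} - 27 = \frac{15 i}{2} - 27 = -27 + \frac{15 i}{2}$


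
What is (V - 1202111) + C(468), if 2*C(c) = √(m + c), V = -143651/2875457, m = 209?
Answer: -3456618633378/2875457 + √677/2 ≈ -1.2021e+6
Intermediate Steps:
V = -143651/2875457 (V = -143651*1/2875457 = -143651/2875457 ≈ -0.049958)
C(c) = √(209 + c)/2
(V - 1202111) + C(468) = (-143651/2875457 - 1202111) + √(209 + 468)/2 = -3456618633378/2875457 + √677/2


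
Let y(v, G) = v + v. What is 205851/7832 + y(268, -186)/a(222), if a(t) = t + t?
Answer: 23898949/869352 ≈ 27.491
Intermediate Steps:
a(t) = 2*t
y(v, G) = 2*v
205851/7832 + y(268, -186)/a(222) = 205851/7832 + (2*268)/((2*222)) = 205851*(1/7832) + 536/444 = 205851/7832 + 536*(1/444) = 205851/7832 + 134/111 = 23898949/869352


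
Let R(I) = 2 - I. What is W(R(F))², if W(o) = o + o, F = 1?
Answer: 4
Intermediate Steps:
W(o) = 2*o
W(R(F))² = (2*(2 - 1*1))² = (2*(2 - 1))² = (2*1)² = 2² = 4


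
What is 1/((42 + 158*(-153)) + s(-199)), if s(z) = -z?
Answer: -1/23933 ≈ -4.1783e-5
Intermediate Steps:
1/((42 + 158*(-153)) + s(-199)) = 1/((42 + 158*(-153)) - 1*(-199)) = 1/((42 - 24174) + 199) = 1/(-24132 + 199) = 1/(-23933) = -1/23933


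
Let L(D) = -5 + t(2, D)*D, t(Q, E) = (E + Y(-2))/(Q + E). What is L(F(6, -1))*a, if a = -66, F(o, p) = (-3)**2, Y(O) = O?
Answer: -48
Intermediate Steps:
t(Q, E) = (-2 + E)/(E + Q) (t(Q, E) = (E - 2)/(Q + E) = (-2 + E)/(E + Q))
F(o, p) = 9
L(D) = -5 + D*(-2 + D)/(2 + D) (L(D) = -5 + ((-2 + D)/(D + 2))*D = -5 + ((-2 + D)/(2 + D))*D = -5 + D*(-2 + D)/(2 + D))
L(F(6, -1))*a = ((-10 + 9**2 - 7*9)/(2 + 9))*(-66) = ((-10 + 81 - 63)/11)*(-66) = ((1/11)*8)*(-66) = (8/11)*(-66) = -48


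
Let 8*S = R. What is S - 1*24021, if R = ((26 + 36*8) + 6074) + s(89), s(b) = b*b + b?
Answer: -88885/4 ≈ -22221.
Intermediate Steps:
s(b) = b + b² (s(b) = b² + b = b + b²)
R = 14398 (R = ((26 + 36*8) + 6074) + 89*(1 + 89) = ((26 + 288) + 6074) + 89*90 = (314 + 6074) + 8010 = 6388 + 8010 = 14398)
S = 7199/4 (S = (⅛)*14398 = 7199/4 ≈ 1799.8)
S - 1*24021 = 7199/4 - 1*24021 = 7199/4 - 24021 = -88885/4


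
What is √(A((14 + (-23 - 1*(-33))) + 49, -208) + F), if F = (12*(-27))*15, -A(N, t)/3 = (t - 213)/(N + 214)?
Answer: 11*I*√3305379/287 ≈ 69.682*I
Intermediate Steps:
A(N, t) = -3*(-213 + t)/(214 + N) (A(N, t) = -3*(t - 213)/(N + 214) = -3*(-213 + t)/(214 + N))
F = -4860 (F = -324*15 = -4860)
√(A((14 + (-23 - 1*(-33))) + 49, -208) + F) = √(3*(213 - 1*(-208))/(214 + ((14 + (-23 - 1*(-33))) + 49)) - 4860) = √(3*(213 + 208)/(214 + ((14 + (-23 + 33)) + 49)) - 4860) = √(3*421/(214 + ((14 + 10) + 49)) - 4860) = √(3*421/(214 + (24 + 49)) - 4860) = √(3*421/(214 + 73) - 4860) = √(3*421/287 - 4860) = √(3*(1/287)*421 - 4860) = √(1263/287 - 4860) = √(-1393557/287) = 11*I*√3305379/287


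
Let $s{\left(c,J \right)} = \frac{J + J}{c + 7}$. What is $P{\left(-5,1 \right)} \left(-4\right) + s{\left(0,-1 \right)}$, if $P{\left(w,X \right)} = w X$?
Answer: $\frac{138}{7} \approx 19.714$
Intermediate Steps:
$s{\left(c,J \right)} = \frac{2 J}{7 + c}$
$P{\left(w,X \right)} = X w$
$P{\left(-5,1 \right)} \left(-4\right) + s{\left(0,-1 \right)} = 1 \left(-5\right) \left(-4\right) + 2 \left(-1\right) \frac{1}{7 + 0} = \left(-5\right) \left(-4\right) + 2 \left(-1\right) \frac{1}{7} = 20 + 2 \left(-1\right) \frac{1}{7} = 20 - \frac{2}{7} = \frac{138}{7}$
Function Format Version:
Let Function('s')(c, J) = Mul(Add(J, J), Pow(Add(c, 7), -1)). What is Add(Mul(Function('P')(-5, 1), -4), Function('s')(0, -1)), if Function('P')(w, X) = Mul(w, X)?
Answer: Rational(138, 7) ≈ 19.714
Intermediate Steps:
Function('s')(c, J) = Mul(2, J, Pow(Add(7, c), -1)) (Function('s')(c, J) = Mul(Mul(2, J), Pow(Add(7, c), -1)) = Mul(2, J, Pow(Add(7, c), -1)))
Function('P')(w, X) = Mul(X, w)
Add(Mul(Function('P')(-5, 1), -4), Function('s')(0, -1)) = Add(Mul(Mul(1, -5), -4), Mul(2, -1, Pow(Add(7, 0), -1))) = Add(Mul(-5, -4), Mul(2, -1, Pow(7, -1))) = Add(20, Mul(2, -1, Rational(1, 7))) = Add(20, Rational(-2, 7)) = Rational(138, 7)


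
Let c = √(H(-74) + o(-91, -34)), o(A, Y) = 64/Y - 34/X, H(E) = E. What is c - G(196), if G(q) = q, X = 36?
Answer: -196 + I*√799306/102 ≈ -196.0 + 8.7651*I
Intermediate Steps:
o(A, Y) = -17/18 + 64/Y (o(A, Y) = 64/Y - 34/36 = 64/Y - 34*1/36 = 64/Y - 17/18 = -17/18 + 64/Y)
c = I*√799306/102 (c = √(-74 + (-17/18 + 64/(-34))) = √(-74 + (-17/18 + 64*(-1/34))) = √(-74 + (-17/18 - 32/17)) = √(-74 - 865/306) = √(-23509/306) = I*√799306/102 ≈ 8.7651*I)
c - G(196) = I*√799306/102 - 1*196 = I*√799306/102 - 196 = -196 + I*√799306/102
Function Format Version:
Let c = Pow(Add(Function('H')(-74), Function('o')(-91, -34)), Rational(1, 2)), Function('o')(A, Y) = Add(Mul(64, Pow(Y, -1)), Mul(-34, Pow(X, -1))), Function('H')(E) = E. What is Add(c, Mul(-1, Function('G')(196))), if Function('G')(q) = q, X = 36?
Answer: Add(-196, Mul(Rational(1, 102), I, Pow(799306, Rational(1, 2)))) ≈ Add(-196.00, Mul(8.7651, I))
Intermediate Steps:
Function('o')(A, Y) = Add(Rational(-17, 18), Mul(64, Pow(Y, -1))) (Function('o')(A, Y) = Add(Mul(64, Pow(Y, -1)), Mul(-34, Pow(36, -1))) = Add(Mul(64, Pow(Y, -1)), Mul(-34, Rational(1, 36))) = Add(Mul(64, Pow(Y, -1)), Rational(-17, 18)) = Add(Rational(-17, 18), Mul(64, Pow(Y, -1))))
c = Mul(Rational(1, 102), I, Pow(799306, Rational(1, 2))) (c = Pow(Add(-74, Add(Rational(-17, 18), Mul(64, Pow(-34, -1)))), Rational(1, 2)) = Pow(Add(-74, Add(Rational(-17, 18), Mul(64, Rational(-1, 34)))), Rational(1, 2)) = Pow(Add(-74, Add(Rational(-17, 18), Rational(-32, 17))), Rational(1, 2)) = Pow(Add(-74, Rational(-865, 306)), Rational(1, 2)) = Pow(Rational(-23509, 306), Rational(1, 2)) = Mul(Rational(1, 102), I, Pow(799306, Rational(1, 2))) ≈ Mul(8.7651, I))
Add(c, Mul(-1, Function('G')(196))) = Add(Mul(Rational(1, 102), I, Pow(799306, Rational(1, 2))), Mul(-1, 196)) = Add(Mul(Rational(1, 102), I, Pow(799306, Rational(1, 2))), -196) = Add(-196, Mul(Rational(1, 102), I, Pow(799306, Rational(1, 2))))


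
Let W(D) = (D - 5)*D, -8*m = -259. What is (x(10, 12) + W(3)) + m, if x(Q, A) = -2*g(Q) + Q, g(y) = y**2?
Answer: -1309/8 ≈ -163.63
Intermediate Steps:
m = 259/8 (m = -1/8*(-259) = 259/8 ≈ 32.375)
W(D) = D*(-5 + D) (W(D) = (-5 + D)*D = D*(-5 + D))
x(Q, A) = Q - 2*Q**2 (x(Q, A) = -2*Q**2 + Q = Q - 2*Q**2)
(x(10, 12) + W(3)) + m = (10*(1 - 2*10) + 3*(-5 + 3)) + 259/8 = (10*(1 - 20) + 3*(-2)) + 259/8 = (10*(-19) - 6) + 259/8 = (-190 - 6) + 259/8 = -196 + 259/8 = -1309/8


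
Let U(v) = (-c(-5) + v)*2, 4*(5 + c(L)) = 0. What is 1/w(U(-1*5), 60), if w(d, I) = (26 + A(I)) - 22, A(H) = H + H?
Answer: 1/124 ≈ 0.0080645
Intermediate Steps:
c(L) = -5 (c(L) = -5 + (¼)*0 = -5 + 0 = -5)
A(H) = 2*H
U(v) = 10 + 2*v (U(v) = (-1*(-5) + v)*2 = (5 + v)*2 = 10 + 2*v)
w(d, I) = 4 + 2*I (w(d, I) = (26 + 2*I) - 22 = 4 + 2*I)
1/w(U(-1*5), 60) = 1/(4 + 2*60) = 1/(4 + 120) = 1/124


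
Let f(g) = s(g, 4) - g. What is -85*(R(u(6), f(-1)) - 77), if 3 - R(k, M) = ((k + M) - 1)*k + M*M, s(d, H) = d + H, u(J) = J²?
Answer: 126990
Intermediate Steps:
s(d, H) = H + d
f(g) = 4 (f(g) = (4 + g) - g = 4)
R(k, M) = 3 - M² - k*(-1 + M + k) (R(k, M) = 3 - (((k + M) - 1)*k + M*M) = 3 - (((M + k) - 1)*k + M²) = 3 - ((-1 + M + k)*k + M²) = 3 - (k*(-1 + M + k) + M²) = 3 - (M² + k*(-1 + M + k)) = 3 + (-M² - k*(-1 + M + k)) = 3 - M² - k*(-1 + M + k))
-85*(R(u(6), f(-1)) - 77) = -85*((3 + 6² - 1*4² - (6²)² - 1*4*6²) - 77) = -85*((3 + 36 - 1*16 - 1*36² - 1*4*36) - 77) = -85*((3 + 36 - 16 - 1*1296 - 144) - 77) = -85*((3 + 36 - 16 - 1296 - 144) - 77) = -85*(-1417 - 77) = -85*(-1494) = 126990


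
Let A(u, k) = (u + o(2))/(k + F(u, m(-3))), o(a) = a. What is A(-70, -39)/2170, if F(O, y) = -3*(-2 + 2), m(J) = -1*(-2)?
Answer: 34/42315 ≈ 0.00080350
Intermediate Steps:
m(J) = 2
F(O, y) = 0 (F(O, y) = -3*0 = 0)
A(u, k) = (2 + u)/k (A(u, k) = (u + 2)/(k + 0) = (2 + u)/k)
A(-70, -39)/2170 = ((2 - 70)/(-39))/2170 = -1/39*(-68)*(1/2170) = (68/39)*(1/2170) = 34/42315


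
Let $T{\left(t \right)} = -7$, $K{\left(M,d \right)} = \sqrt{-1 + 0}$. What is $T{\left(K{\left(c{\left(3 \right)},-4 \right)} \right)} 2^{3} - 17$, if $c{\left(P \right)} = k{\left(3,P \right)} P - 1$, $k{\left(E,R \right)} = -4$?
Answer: $-73$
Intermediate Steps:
$c{\left(P \right)} = -1 - 4 P$ ($c{\left(P \right)} = - 4 P - 1 = -1 - 4 P$)
$K{\left(M,d \right)} = i$ ($K{\left(M,d \right)} = \sqrt{-1} = i$)
$T{\left(K{\left(c{\left(3 \right)},-4 \right)} \right)} 2^{3} - 17 = - 7 \cdot 2^{3} - 17 = \left(-7\right) 8 - 17 = -56 - 17 = -73$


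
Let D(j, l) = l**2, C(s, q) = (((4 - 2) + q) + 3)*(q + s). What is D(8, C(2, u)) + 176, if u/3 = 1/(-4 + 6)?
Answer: 11097/16 ≈ 693.56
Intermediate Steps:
u = 3/2 (u = 3/(-4 + 6) = 3/2 ≈ 1.5000)
C(s, q) = (5 + q)*(q + s) (C(s, q) = ((2 + q) + 3)*(q + s) = (5 + q)*(q + s))
D(8, C(2, u)) + 176 = ((3/2)**2 + 5*(3/2) + 5*2 + (3/2)*2)**2 + 176 = (9/4 + 15/2 + 10 + 3)**2 + 176 = (91/4)**2 + 176 = 8281/16 + 176 = 11097/16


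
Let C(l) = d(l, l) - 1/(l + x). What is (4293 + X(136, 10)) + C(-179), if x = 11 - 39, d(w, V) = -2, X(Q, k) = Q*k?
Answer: 1169758/207 ≈ 5651.0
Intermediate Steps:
x = -28
C(l) = -2 - 1/(-28 + l) (C(l) = -2 - 1/(l - 28) = -2 - 1/(-28 + l))
(4293 + X(136, 10)) + C(-179) = (4293 + 136*10) + (55 - 2*(-179))/(-28 - 179) = (4293 + 1360) + (55 + 358)/(-207) = 5653 - 1/207*413 = 5653 - 413/207 = 1169758/207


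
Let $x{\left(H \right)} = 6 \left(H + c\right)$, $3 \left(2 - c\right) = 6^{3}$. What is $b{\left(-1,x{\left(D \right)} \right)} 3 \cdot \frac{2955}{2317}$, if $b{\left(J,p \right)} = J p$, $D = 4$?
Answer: $\frac{3510540}{2317} \approx 1515.1$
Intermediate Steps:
$c = -70$ ($c = 2 - \frac{6^{3}}{3} = 2 - 72 = -70$)
$x{\left(H \right)} = -420 + 6 H$ ($x{\left(H \right)} = 6 \left(H - 70\right) = 6 \left(-70 + H\right) = -420 + 6 H$)
$b{\left(-1,x{\left(D \right)} \right)} 3 \cdot \frac{2955}{2317} = - (-420 + 6 \cdot 4) 3 \cdot \frac{2955}{2317} = - (-420 + 24) 3 \cdot 2955 \cdot \frac{1}{2317} = \left(-1\right) \left(-396\right) 3 \cdot \frac{2955}{2317} = 396 \cdot 3 \cdot \frac{2955}{2317} = 1188 \cdot \frac{2955}{2317} = \frac{3510540}{2317}$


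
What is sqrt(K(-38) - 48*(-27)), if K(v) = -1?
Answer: sqrt(1295) ≈ 35.986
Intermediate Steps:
sqrt(K(-38) - 48*(-27)) = sqrt(-1 - 48*(-27)) = sqrt(-1 + 1296) = sqrt(1295)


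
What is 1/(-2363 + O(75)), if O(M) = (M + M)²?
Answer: 1/20137 ≈ 4.9660e-5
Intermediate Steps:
O(M) = 4*M² (O(M) = (2*M)² = 4*M²)
1/(-2363 + O(75)) = 1/(-2363 + 4*75²) = 1/(-2363 + 4*5625) = 1/(-2363 + 22500) = 1/20137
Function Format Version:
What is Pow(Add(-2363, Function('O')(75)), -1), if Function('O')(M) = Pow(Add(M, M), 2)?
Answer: Rational(1, 20137) ≈ 4.9660e-5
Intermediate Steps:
Function('O')(M) = Mul(4, Pow(M, 2)) (Function('O')(M) = Pow(Mul(2, M), 2) = Mul(4, Pow(M, 2)))
Pow(Add(-2363, Function('O')(75)), -1) = Pow(Add(-2363, Mul(4, Pow(75, 2))), -1) = Pow(Add(-2363, Mul(4, 5625)), -1) = Pow(Add(-2363, 22500), -1) = Pow(20137, -1) = Rational(1, 20137)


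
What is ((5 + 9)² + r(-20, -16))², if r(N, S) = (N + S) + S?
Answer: 20736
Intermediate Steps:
r(N, S) = N + 2*S
((5 + 9)² + r(-20, -16))² = ((5 + 9)² + (-20 + 2*(-16)))² = (14² + (-20 - 32))² = (196 - 52)² = 144² = 20736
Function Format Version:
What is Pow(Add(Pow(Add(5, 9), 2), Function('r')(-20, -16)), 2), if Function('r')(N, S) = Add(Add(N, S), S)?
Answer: 20736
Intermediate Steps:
Function('r')(N, S) = Add(N, Mul(2, S))
Pow(Add(Pow(Add(5, 9), 2), Function('r')(-20, -16)), 2) = Pow(Add(Pow(Add(5, 9), 2), Add(-20, Mul(2, -16))), 2) = Pow(Add(Pow(14, 2), Add(-20, -32)), 2) = Pow(Add(196, -52), 2) = Pow(144, 2) = 20736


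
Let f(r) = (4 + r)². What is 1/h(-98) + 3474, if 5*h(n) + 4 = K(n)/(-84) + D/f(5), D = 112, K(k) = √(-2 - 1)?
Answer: 122350480902/35238283 + 306180*I*√3/35238283 ≈ 3472.1 + 0.01505*I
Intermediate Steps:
K(k) = I*√3 (K(k) = √(-3) = I*√3)
h(n) = -212/405 - I*√3/420 (h(n) = -⅘ + ((I*√3)/(-84) + 112/((4 + 5)²))/5 = -⅘ + ((I*√3)*(-1/84) + 112/(9²))/5 = -⅘ + (-I*√3/84 + 112/81)/5 = -⅘ + (112/81 - I*√3/84)/5 = -⅘ + (112/405 - I*√3/420) = -212/405 - I*√3/420)
1/h(-98) + 3474 = 1/(-212/405 - I*√3/420) + 3474 = 3474 + 1/(-212/405 - I*√3/420)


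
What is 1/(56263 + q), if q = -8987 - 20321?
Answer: 1/26955 ≈ 3.7099e-5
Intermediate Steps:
q = -29308
1/(56263 + q) = 1/(56263 - 29308) = 1/26955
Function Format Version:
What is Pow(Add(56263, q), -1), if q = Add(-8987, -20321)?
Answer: Rational(1, 26955) ≈ 3.7099e-5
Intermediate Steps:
q = -29308
Pow(Add(56263, q), -1) = Pow(Add(56263, -29308), -1) = Pow(26955, -1) = Rational(1, 26955)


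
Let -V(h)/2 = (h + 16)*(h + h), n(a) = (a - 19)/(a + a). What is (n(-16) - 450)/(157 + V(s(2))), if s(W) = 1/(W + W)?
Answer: -14365/4504 ≈ -3.1894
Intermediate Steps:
s(W) = 1/(2*W)
n(a) = (-19 + a)/(2*a) (n(a) = (-19 + a)/((2*a)) = (-19 + a)*(1/(2*a)) = (-19 + a)/(2*a))
V(h) = -4*h*(16 + h) (V(h) = -2*(h + 16)*(h + h) = -2*(16 + h)*2*h = -4*h*(16 + h))
(n(-16) - 450)/(157 + V(s(2))) = ((½)*(-19 - 16)/(-16) - 450)/(157 - 4*(½)/2*(16 + (½)/2)) = ((½)*(-1/16)*(-35) - 450)/(157 - 4*(½)*(½)*(16 + (½)*(½))) = (35/32 - 450)/(157 - 4*¼*(16 + ¼)) = -14365/(32*(157 - 4*¼*65/4)) = -14365/(32*(157 - 65/4)) = -14365/(32*563/4) = -14365/32*4/563 = -14365/4504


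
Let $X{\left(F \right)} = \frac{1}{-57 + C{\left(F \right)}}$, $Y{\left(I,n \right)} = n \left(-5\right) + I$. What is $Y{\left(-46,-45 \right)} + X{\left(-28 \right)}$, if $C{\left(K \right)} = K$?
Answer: $\frac{15214}{85} \approx 178.99$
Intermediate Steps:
$Y{\left(I,n \right)} = I - 5 n$ ($Y{\left(I,n \right)} = - 5 n + I = I - 5 n$)
$X{\left(F \right)} = \frac{1}{-57 + F}$
$Y{\left(-46,-45 \right)} + X{\left(-28 \right)} = \left(-46 - -225\right) + \frac{1}{-57 - 28} = \left(-46 + 225\right) + \frac{1}{-85} = 179 - \frac{1}{85} = \frac{15214}{85}$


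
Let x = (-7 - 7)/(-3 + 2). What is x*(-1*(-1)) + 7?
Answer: 21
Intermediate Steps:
x = 14 (x = -14/(-1) = -14*(-1) = 14)
x*(-1*(-1)) + 7 = 14*(-1*(-1)) + 7 = 14*1 + 7 = 14 + 7 = 21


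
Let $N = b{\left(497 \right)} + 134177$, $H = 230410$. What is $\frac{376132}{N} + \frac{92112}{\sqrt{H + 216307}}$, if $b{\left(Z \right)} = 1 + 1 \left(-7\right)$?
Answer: $\frac{376132}{134171} + \frac{92112 \sqrt{446717}}{446717} \approx 140.62$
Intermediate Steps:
$b{\left(Z \right)} = -6$ ($b{\left(Z \right)} = 1 - 7 = -6$)
$N = 134171$ ($N = -6 + 134177 = 134171$)
$\frac{376132}{N} + \frac{92112}{\sqrt{H + 216307}} = \frac{376132}{134171} + \frac{92112}{\sqrt{230410 + 216307}} = 376132 \cdot \frac{1}{134171} + \frac{92112}{\sqrt{446717}} = \frac{376132}{134171} + 92112 \frac{\sqrt{446717}}{446717} = \frac{376132}{134171} + \frac{92112 \sqrt{446717}}{446717}$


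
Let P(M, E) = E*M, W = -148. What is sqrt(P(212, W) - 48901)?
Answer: I*sqrt(80277) ≈ 283.33*I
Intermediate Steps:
sqrt(P(212, W) - 48901) = sqrt(-148*212 - 48901) = sqrt(-31376 - 48901) = sqrt(-80277) = I*sqrt(80277)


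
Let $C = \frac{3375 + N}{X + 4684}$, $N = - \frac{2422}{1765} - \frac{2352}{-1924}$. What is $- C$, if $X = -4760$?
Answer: $\frac{2865129713}{64521340} \approx 44.406$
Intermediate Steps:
$N = - \frac{127162}{848965}$ ($N = \left(-2422\right) \frac{1}{1765} - - \frac{588}{481} = - \frac{2422}{1765} + \frac{588}{481} = - \frac{127162}{848965} \approx -0.14978$)
$C = - \frac{2865129713}{64521340}$ ($C = \frac{3375 - \frac{127162}{848965}}{-4760 + 4684} = \frac{2865129713}{848965 \left(-76\right)} = \frac{2865129713}{848965} \left(- \frac{1}{76}\right) = - \frac{2865129713}{64521340} \approx -44.406$)
$- C = \left(-1\right) \left(- \frac{2865129713}{64521340}\right) = \frac{2865129713}{64521340}$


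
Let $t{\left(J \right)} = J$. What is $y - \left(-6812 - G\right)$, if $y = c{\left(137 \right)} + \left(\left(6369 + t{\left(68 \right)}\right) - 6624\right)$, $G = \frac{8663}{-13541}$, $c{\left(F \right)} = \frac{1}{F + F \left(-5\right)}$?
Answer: $\frac{49155839635}{7420468} \approx 6624.4$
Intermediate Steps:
$c{\left(F \right)} = - \frac{1}{4 F}$ ($c{\left(F \right)} = \frac{1}{F - 5 F} = \frac{1}{\left(-4\right) F} = - \frac{1}{4 F}$)
$G = - \frac{8663}{13541}$ ($G = 8663 \left(- \frac{1}{13541}\right) = - \frac{8663}{13541} \approx -0.63976$)
$y = - \frac{102477}{548}$ ($y = - \frac{1}{4 \cdot 137} + \left(\left(6369 + 68\right) - 6624\right) = \left(- \frac{1}{4}\right) \frac{1}{137} + \left(6437 - 6624\right) = - \frac{1}{548} - 187 = - \frac{102477}{548} \approx -187.0$)
$y - \left(-6812 - G\right) = - \frac{102477}{548} - \left(-6812 - - \frac{8663}{13541}\right) = - \frac{102477}{548} - \left(-6812 + \frac{8663}{13541}\right) = - \frac{102477}{548} - - \frac{92232629}{13541} = - \frac{102477}{548} + \frac{92232629}{13541} = \frac{49155839635}{7420468}$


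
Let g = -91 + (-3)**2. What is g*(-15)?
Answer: 1230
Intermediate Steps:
g = -82 (g = -91 + 9 = -82)
g*(-15) = -82*(-15) = 1230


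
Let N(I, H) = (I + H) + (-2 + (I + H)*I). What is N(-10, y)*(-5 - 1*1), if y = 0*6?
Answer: -528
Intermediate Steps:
y = 0
N(I, H) = -2 + H + I + I*(H + I) (N(I, H) = (H + I) + (-2 + (H + I)*I) = (H + I) + (-2 + I*(H + I)) = -2 + H + I + I*(H + I))
N(-10, y)*(-5 - 1*1) = (-2 + 0 - 10 + (-10)² + 0*(-10))*(-5 - 1*1) = (-2 + 0 - 10 + 100 + 0)*(-5 - 1) = 88*(-6) = -528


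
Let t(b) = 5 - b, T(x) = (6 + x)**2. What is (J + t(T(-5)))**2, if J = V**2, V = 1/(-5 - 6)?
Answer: 235225/14641 ≈ 16.066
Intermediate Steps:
V = -1/11 (V = 1/(-11) = -1/11 ≈ -0.090909)
J = 1/121 (J = (-1/11)**2 = 1/121 ≈ 0.0082645)
(J + t(T(-5)))**2 = (1/121 + (5 - (6 - 5)**2))**2 = (1/121 + (5 - 1*1**2))**2 = (1/121 + (5 - 1*1))**2 = (1/121 + (5 - 1))**2 = (1/121 + 4)**2 = (485/121)**2 = 235225/14641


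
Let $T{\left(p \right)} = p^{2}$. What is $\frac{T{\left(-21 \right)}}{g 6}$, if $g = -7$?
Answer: $- \frac{21}{2} \approx -10.5$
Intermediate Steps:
$\frac{T{\left(-21 \right)}}{g 6} = \frac{\left(-21\right)^{2}}{\left(-7\right) 6} = \frac{441}{-42} = 441 \left(- \frac{1}{42}\right) = - \frac{21}{2}$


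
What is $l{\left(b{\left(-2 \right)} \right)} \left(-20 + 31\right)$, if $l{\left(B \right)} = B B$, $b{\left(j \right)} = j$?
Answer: $44$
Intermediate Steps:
$l{\left(B \right)} = B^{2}$
$l{\left(b{\left(-2 \right)} \right)} \left(-20 + 31\right) = \left(-2\right)^{2} \left(-20 + 31\right) = 4 \cdot 11 = 44$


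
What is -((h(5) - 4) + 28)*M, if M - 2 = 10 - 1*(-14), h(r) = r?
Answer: -754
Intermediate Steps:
M = 26 (M = 2 + (10 - 1*(-14)) = 2 + (10 + 14) = 2 + 24 = 26)
-((h(5) - 4) + 28)*M = -((5 - 4) + 28)*26 = -(1 + 28)*26 = -29*26 = -1*754 = -754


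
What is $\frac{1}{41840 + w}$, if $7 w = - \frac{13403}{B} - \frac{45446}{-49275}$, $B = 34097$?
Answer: $\frac{11760907725}{492077268353437} \approx 2.3901 \cdot 10^{-5}$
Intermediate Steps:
$w = \frac{889139437}{11760907725}$ ($w = \frac{- \frac{13403}{34097} - \frac{45446}{-49275}}{7} = \frac{\left(-13403\right) \frac{1}{34097} - - \frac{45446}{49275}}{7} = \frac{- \frac{13403}{34097} + \frac{45446}{49275}}{7} = \frac{1}{7} \cdot \frac{889139437}{1680129675} = \frac{889139437}{11760907725} \approx 0.075601$)
$\frac{1}{41840 + w} = \frac{1}{41840 + \frac{889139437}{11760907725}} = \frac{1}{\frac{492077268353437}{11760907725}} = \frac{11760907725}{492077268353437}$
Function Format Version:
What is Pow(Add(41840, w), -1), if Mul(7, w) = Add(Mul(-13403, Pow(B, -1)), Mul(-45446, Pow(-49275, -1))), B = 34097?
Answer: Rational(11760907725, 492077268353437) ≈ 2.3901e-5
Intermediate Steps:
w = Rational(889139437, 11760907725) (w = Mul(Rational(1, 7), Add(Mul(-13403, Pow(34097, -1)), Mul(-45446, Pow(-49275, -1)))) = Mul(Rational(1, 7), Add(Mul(-13403, Rational(1, 34097)), Mul(-45446, Rational(-1, 49275)))) = Mul(Rational(1, 7), Add(Rational(-13403, 34097), Rational(45446, 49275))) = Mul(Rational(1, 7), Rational(889139437, 1680129675)) = Rational(889139437, 11760907725) ≈ 0.075601)
Pow(Add(41840, w), -1) = Pow(Add(41840, Rational(889139437, 11760907725)), -1) = Pow(Rational(492077268353437, 11760907725), -1) = Rational(11760907725, 492077268353437)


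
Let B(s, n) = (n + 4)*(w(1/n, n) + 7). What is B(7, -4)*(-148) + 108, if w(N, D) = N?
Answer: 108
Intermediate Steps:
B(s, n) = (4 + n)*(7 + 1/n) (B(s, n) = (n + 4)*(1/n + 7) = (4 + n)*(7 + 1/n))
B(7, -4)*(-148) + 108 = (29 + 4/(-4) + 7*(-4))*(-148) + 108 = (29 + 4*(-¼) - 28)*(-148) + 108 = (29 - 1 - 28)*(-148) + 108 = 0*(-148) + 108 = 0 + 108 = 108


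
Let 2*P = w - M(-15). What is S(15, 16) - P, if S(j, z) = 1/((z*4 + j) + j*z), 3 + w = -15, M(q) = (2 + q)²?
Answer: 59655/638 ≈ 93.503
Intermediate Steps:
w = -18 (w = -3 - 15 = -18)
S(j, z) = 1/(j + 4*z + j*z) (S(j, z) = 1/((4*z + j) + j*z) = 1/((j + 4*z) + j*z) = 1/(j + 4*z + j*z))
P = -187/2 (P = (-18 - (2 - 15)²)/2 = (-18 - 1*(-13)²)/2 = (-18 - 1*169)/2 = (-18 - 169)/2 = (½)*(-187) = -187/2 ≈ -93.500)
S(15, 16) - P = 1/(15 + 4*16 + 15*16) - 1*(-187/2) = 1/(15 + 64 + 240) + 187/2 = 1/319 + 187/2 = 59655/638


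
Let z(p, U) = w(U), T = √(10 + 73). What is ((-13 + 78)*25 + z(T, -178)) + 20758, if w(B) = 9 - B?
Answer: 22570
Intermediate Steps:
T = √83 ≈ 9.1104
z(p, U) = 9 - U
((-13 + 78)*25 + z(T, -178)) + 20758 = ((-13 + 78)*25 + (9 - 1*(-178))) + 20758 = (65*25 + (9 + 178)) + 20758 = (1625 + 187) + 20758 = 1812 + 20758 = 22570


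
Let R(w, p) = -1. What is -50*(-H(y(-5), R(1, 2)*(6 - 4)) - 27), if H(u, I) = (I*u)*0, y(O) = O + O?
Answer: 1350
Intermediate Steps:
y(O) = 2*O
H(u, I) = 0
-50*(-H(y(-5), R(1, 2)*(6 - 4)) - 27) = -50*(-1*0 - 27) = -50*(0 - 27) = -50*(-27) = 1350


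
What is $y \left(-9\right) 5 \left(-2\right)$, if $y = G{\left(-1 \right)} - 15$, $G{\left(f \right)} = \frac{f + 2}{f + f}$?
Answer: $-1395$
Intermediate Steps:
$G{\left(f \right)} = \frac{2 + f}{2 f}$
$y = - \frac{31}{2}$ ($y = \frac{2 - 1}{2 \left(-1\right)} - 15 = \frac{1}{2} \left(-1\right) 1 - 15 = - \frac{1}{2} - 15 = - \frac{31}{2} \approx -15.5$)
$y \left(-9\right) 5 \left(-2\right) = - \frac{31 \left(-9\right) 5 \left(-2\right)}{2} = - \frac{31 \left(\left(-45\right) \left(-2\right)\right)}{2} = \left(- \frac{31}{2}\right) 90 = -1395$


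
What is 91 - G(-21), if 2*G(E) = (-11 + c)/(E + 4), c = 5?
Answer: 1544/17 ≈ 90.823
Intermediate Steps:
G(E) = -3/(4 + E) (G(E) = ((-11 + 5)/(E + 4))/2 = (-6/(4 + E))/2 = -3/(4 + E))
91 - G(-21) = 91 - (-3)/(4 - 21) = 91 - (-3)/(-17) = 91 - (-3)*(-1)/17 = 91 - 1*3/17 = 91 - 3/17 = 1544/17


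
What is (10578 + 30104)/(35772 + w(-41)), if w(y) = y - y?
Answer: 20341/17886 ≈ 1.1373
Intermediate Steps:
w(y) = 0
(10578 + 30104)/(35772 + w(-41)) = (10578 + 30104)/(35772 + 0) = 40682/35772 = 40682*(1/35772) = 20341/17886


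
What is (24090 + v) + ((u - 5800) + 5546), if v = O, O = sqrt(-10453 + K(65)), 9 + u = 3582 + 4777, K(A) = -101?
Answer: 32186 + I*sqrt(10554) ≈ 32186.0 + 102.73*I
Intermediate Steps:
u = 8350 (u = -9 + (3582 + 4777) = -9 + 8359 = 8350)
O = I*sqrt(10554) (O = sqrt(-10453 - 101) = sqrt(-10554) = I*sqrt(10554) ≈ 102.73*I)
v = I*sqrt(10554) ≈ 102.73*I
(24090 + v) + ((u - 5800) + 5546) = (24090 + I*sqrt(10554)) + ((8350 - 5800) + 5546) = (24090 + I*sqrt(10554)) + (2550 + 5546) = (24090 + I*sqrt(10554)) + 8096 = 32186 + I*sqrt(10554)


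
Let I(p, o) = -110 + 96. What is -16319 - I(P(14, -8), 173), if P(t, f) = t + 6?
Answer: -16305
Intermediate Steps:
P(t, f) = 6 + t
I(p, o) = -14
-16319 - I(P(14, -8), 173) = -16319 - 1*(-14) = -16319 + 14 = -16305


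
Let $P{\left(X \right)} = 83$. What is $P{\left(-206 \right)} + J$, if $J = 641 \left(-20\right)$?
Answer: $-12737$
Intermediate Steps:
$J = -12820$
$P{\left(-206 \right)} + J = 83 - 12820 = -12737$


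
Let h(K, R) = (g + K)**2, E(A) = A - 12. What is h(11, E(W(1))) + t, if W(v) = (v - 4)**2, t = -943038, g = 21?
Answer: -942014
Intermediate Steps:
W(v) = (-4 + v)**2
E(A) = -12 + A
h(K, R) = (21 + K)**2
h(11, E(W(1))) + t = (21 + 11)**2 - 943038 = 32**2 - 943038 = 1024 - 943038 = -942014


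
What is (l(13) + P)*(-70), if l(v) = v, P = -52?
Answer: 2730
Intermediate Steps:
(l(13) + P)*(-70) = (13 - 52)*(-70) = -39*(-70) = 2730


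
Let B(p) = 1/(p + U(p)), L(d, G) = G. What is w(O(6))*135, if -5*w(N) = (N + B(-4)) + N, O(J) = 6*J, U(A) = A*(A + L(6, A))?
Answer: -54459/28 ≈ -1945.0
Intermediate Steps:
U(A) = 2*A**2 (U(A) = A*(A + A) = A*(2*A) = 2*A**2)
B(p) = 1/(p + 2*p**2)
w(N) = -1/140 - 2*N/5 (w(N) = -((N + 1/((-4)*(1 + 2*(-4)))) + N)/5 = -((N - 1/(4*(1 - 8))) + N)/5 = -((N - 1/4/(-7)) + N)/5 = -((N - 1/4*(-1/7)) + N)/5 = -((N + 1/28) + N)/5 = -((1/28 + N) + N)/5 = -(1/28 + 2*N)/5 = -1/140 - 2*N/5)
w(O(6))*135 = (-1/140 - 12*6/5)*135 = (-1/140 - 2/5*36)*135 = (-1/140 - 72/5)*135 = -2017/140*135 = -54459/28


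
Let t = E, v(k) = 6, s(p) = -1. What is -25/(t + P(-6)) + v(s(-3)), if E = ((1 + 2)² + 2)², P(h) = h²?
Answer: 917/157 ≈ 5.8408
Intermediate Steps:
E = 121 (E = (3² + 2)² = (9 + 2)² = 11² = 121)
t = 121
-25/(t + P(-6)) + v(s(-3)) = -25/(121 + (-6)²) + 6 = -25/(121 + 36) + 6 = -25/157 + 6 = 917/157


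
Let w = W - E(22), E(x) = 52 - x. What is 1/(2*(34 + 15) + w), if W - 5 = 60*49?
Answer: 1/3013 ≈ 0.00033189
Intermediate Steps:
W = 2945 (W = 5 + 60*49 = 5 + 2940 = 2945)
w = 2915 (w = 2945 - (52 - 1*22) = 2945 - (52 - 22) = 2945 - 1*30 = 2945 - 30 = 2915)
1/(2*(34 + 15) + w) = 1/(2*(34 + 15) + 2915) = 1/(2*49 + 2915) = 1/(98 + 2915) = 1/3013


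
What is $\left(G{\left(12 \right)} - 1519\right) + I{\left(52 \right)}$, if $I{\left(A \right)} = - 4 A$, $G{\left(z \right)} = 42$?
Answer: $-1685$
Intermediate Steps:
$\left(G{\left(12 \right)} - 1519\right) + I{\left(52 \right)} = \left(42 - 1519\right) - 208 = -1477 - 208 = -1685$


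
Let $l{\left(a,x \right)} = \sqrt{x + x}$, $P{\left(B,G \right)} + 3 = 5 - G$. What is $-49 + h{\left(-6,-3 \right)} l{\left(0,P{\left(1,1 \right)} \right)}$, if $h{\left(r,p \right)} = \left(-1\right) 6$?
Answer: $-49 - 6 \sqrt{2} \approx -57.485$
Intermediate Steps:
$P{\left(B,G \right)} = 2 - G$ ($P{\left(B,G \right)} = -3 - \left(-5 + G\right) = 2 - G$)
$h{\left(r,p \right)} = -6$
$l{\left(a,x \right)} = \sqrt{2} \sqrt{x}$ ($l{\left(a,x \right)} = \sqrt{2 x} = \sqrt{2} \sqrt{x}$)
$-49 + h{\left(-6,-3 \right)} l{\left(0,P{\left(1,1 \right)} \right)} = -49 - 6 \sqrt{2} \sqrt{2 - 1} = -49 - 6 \sqrt{2} \sqrt{1} = -49 - 6 \sqrt{2} \cdot 1 = -49 - 6 \sqrt{2}$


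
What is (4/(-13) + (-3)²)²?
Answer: 12769/169 ≈ 75.556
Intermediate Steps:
(4/(-13) + (-3)²)² = (4*(-1/13) + 9)² = (-4/13 + 9)² = (113/13)² = 12769/169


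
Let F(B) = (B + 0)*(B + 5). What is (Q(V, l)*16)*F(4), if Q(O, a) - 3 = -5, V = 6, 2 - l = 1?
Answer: -1152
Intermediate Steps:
l = 1 (l = 2 - 1*1 = 2 - 1 = 1)
Q(O, a) = -2 (Q(O, a) = 3 - 5 = -2)
F(B) = B*(5 + B)
(Q(V, l)*16)*F(4) = (-2*16)*(4*(5 + 4)) = -128*9 = -32*36 = -1152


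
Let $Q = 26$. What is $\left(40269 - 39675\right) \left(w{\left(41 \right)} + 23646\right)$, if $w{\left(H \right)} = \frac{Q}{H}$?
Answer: $\frac{575890128}{41} \approx 1.4046 \cdot 10^{7}$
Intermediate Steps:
$w{\left(H \right)} = \frac{26}{H}$
$\left(40269 - 39675\right) \left(w{\left(41 \right)} + 23646\right) = \left(40269 - 39675\right) \left(\frac{26}{41} + 23646\right) = 594 \left(26 \cdot \frac{1}{41} + 23646\right) = 594 \left(\frac{26}{41} + 23646\right) = 594 \cdot \frac{969512}{41} = \frac{575890128}{41}$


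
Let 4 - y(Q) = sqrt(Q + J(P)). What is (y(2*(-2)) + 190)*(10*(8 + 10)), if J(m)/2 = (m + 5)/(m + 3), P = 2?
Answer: 34920 - 36*I*sqrt(30) ≈ 34920.0 - 197.18*I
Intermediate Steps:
J(m) = 2*(5 + m)/(3 + m) (J(m) = 2*((m + 5)/(m + 3)) = 2*((5 + m)/(3 + m)) = 2*(5 + m)/(3 + m))
y(Q) = 4 - sqrt(14/5 + Q) (y(Q) = 4 - sqrt(Q + 2*(5 + 2)/(3 + 2)) = 4 - sqrt(Q + 2*7/5) = 4 - sqrt(Q + 2*(1/5)*7) = 4 - sqrt(Q + 14/5) = 4 - sqrt(14/5 + Q))
(y(2*(-2)) + 190)*(10*(8 + 10)) = ((4 - sqrt(70 + 25*(2*(-2)))/5) + 190)*(10*(8 + 10)) = ((4 - sqrt(70 + 25*(-4))/5) + 190)*(10*18) = ((4 - sqrt(70 - 100)/5) + 190)*180 = ((4 - I*sqrt(30)/5) + 190)*180 = (194 - I*sqrt(30)/5)*180 = 34920 - 36*I*sqrt(30)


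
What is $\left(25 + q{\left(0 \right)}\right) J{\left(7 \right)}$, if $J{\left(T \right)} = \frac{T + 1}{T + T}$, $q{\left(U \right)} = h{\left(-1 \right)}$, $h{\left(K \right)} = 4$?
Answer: $\frac{116}{7} \approx 16.571$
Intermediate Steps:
$q{\left(U \right)} = 4$
$J{\left(T \right)} = \frac{1 + T}{2 T}$
$\left(25 + q{\left(0 \right)}\right) J{\left(7 \right)} = \left(25 + 4\right) \frac{1 + 7}{2 \cdot 7} = 29 \cdot \frac{1}{2} \cdot \frac{1}{7} \cdot 8 = 29 \cdot \frac{4}{7} = \frac{116}{7}$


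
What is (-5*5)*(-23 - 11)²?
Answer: -28900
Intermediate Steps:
(-5*5)*(-23 - 11)² = -25*(-34)² = -25*1156 = -28900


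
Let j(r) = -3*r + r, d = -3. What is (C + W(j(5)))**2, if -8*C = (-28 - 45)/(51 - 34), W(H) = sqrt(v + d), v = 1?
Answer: -31663/18496 + 73*I*sqrt(2)/68 ≈ -1.7119 + 1.5182*I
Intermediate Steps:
j(r) = -2*r
W(H) = I*sqrt(2) (W(H) = sqrt(1 - 3) = sqrt(-2) = I*sqrt(2))
C = 73/136 (C = -(-28 - 45)/(8*(51 - 34)) = -(-73)/(8*17) = -1/8*(-73/17) = 73/136 ≈ 0.53677)
(C + W(j(5)))**2 = (73/136 + I*sqrt(2))**2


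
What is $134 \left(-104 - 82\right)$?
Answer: $-24924$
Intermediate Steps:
$134 \left(-104 - 82\right) = 134 \left(-186\right) = -24924$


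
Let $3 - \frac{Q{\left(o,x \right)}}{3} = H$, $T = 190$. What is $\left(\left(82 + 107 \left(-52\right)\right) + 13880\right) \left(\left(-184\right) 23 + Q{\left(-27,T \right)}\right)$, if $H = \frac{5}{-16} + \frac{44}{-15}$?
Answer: $- \frac{1415319139}{40} \approx -3.5383 \cdot 10^{7}$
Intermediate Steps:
$H = - \frac{779}{240}$ ($H = 5 \left(- \frac{1}{16}\right) + 44 \left(- \frac{1}{15}\right) = - \frac{5}{16} - \frac{44}{15} = - \frac{779}{240} \approx -3.2458$)
$Q{\left(o,x \right)} = \frac{1499}{80}$ ($Q{\left(o,x \right)} = 9 - - \frac{779}{80} = 9 + \frac{779}{80} = \frac{1499}{80}$)
$\left(\left(82 + 107 \left(-52\right)\right) + 13880\right) \left(\left(-184\right) 23 + Q{\left(-27,T \right)}\right) = \left(\left(82 + 107 \left(-52\right)\right) + 13880\right) \left(\left(-184\right) 23 + \frac{1499}{80}\right) = \left(\left(82 - 5564\right) + 13880\right) \left(-4232 + \frac{1499}{80}\right) = \left(-5482 + 13880\right) \left(- \frac{337061}{80}\right) = 8398 \left(- \frac{337061}{80}\right) = - \frac{1415319139}{40}$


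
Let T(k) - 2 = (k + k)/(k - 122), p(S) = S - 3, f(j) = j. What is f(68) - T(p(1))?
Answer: 2045/31 ≈ 65.968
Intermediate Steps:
p(S) = -3 + S
T(k) = 2 + 2*k/(-122 + k) (T(k) = 2 + (k + k)/(k - 122) = 2 + (2*k)/(-122 + k) = 2 + 2*k/(-122 + k))
f(68) - T(p(1)) = 68 - 4*(-61 + (-3 + 1))/(-122 + (-3 + 1)) = 68 - 4*(-61 - 2)/(-122 - 2) = 68 - 4*(-63)/(-124) = 68 - 4*(-1)*(-63)/124 = 68 - 1*63/31 = 68 - 63/31 = 2045/31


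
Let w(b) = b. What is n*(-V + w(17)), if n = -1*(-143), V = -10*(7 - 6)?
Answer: 3861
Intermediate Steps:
V = -10 (V = -10*1 = -10)
n = 143
n*(-V + w(17)) = 143*(-1*(-10) + 17) = 143*(10 + 17) = 143*27 = 3861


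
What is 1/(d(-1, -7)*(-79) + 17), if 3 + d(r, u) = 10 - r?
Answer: -1/615 ≈ -0.0016260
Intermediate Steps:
d(r, u) = 7 - r (d(r, u) = -3 + (10 - r) = 7 - r)
1/(d(-1, -7)*(-79) + 17) = 1/((7 - 1*(-1))*(-79) + 17) = 1/((7 + 1)*(-79) + 17) = 1/(8*(-79) + 17) = 1/(-632 + 17) = 1/(-615) = -1/615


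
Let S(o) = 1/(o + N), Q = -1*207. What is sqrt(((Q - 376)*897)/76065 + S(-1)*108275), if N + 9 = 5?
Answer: I*sqrt(115090083710)/2305 ≈ 147.18*I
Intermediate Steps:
N = -4 (N = -9 + 5 = -4)
Q = -207
S(o) = 1/(-4 + o) (S(o) = 1/(o - 4) = 1/(-4 + o))
sqrt(((Q - 376)*897)/76065 + S(-1)*108275) = sqrt(((-207 - 376)*897)/76065 + 108275/(-4 - 1)) = sqrt(-583*897*(1/76065) + 108275/(-5)) = sqrt(-522951*1/76065 - 1/5*108275) = sqrt(-15847/2305 - 21655) = sqrt(-49930622/2305) = I*sqrt(115090083710)/2305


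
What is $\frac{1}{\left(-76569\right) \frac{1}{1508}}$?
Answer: $- \frac{1508}{76569} \approx -0.019695$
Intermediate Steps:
$\frac{1}{\left(-76569\right) \frac{1}{1508}} = \frac{1}{- \frac{76569}{1508}} = - \frac{1508}{76569}$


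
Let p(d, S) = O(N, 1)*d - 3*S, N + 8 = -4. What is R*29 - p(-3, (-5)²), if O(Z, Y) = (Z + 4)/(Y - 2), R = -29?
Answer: -742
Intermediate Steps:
N = -12 (N = -8 - 4 = -12)
O(Z, Y) = (4 + Z)/(-2 + Y)
p(d, S) = -3*S + 8*d (p(d, S) = ((4 - 12)/(-2 + 1))*d - 3*S = (-8/(-1))*d - 3*S = (-1*(-8))*d - 3*S = 8*d - 3*S = -3*S + 8*d)
R*29 - p(-3, (-5)²) = -29*29 - (-3*(-5)² + 8*(-3)) = -841 - (-3*25 - 24) = -841 - (-75 - 24) = -841 - 1*(-99) = -841 + 99 = -742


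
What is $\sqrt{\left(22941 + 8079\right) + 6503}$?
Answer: $\sqrt{37523} \approx 193.71$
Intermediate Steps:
$\sqrt{\left(22941 + 8079\right) + 6503} = \sqrt{31020 + 6503} = \sqrt{37523}$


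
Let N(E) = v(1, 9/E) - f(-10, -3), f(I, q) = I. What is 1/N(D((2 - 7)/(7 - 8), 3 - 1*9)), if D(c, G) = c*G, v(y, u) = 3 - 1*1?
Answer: 1/12 ≈ 0.083333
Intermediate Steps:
v(y, u) = 2 (v(y, u) = 3 - 1 = 2)
D(c, G) = G*c
N(E) = 12 (N(E) = 2 - 1*(-10) = 2 + 10 = 12)
1/N(D((2 - 7)/(7 - 8), 3 - 1*9)) = 1/12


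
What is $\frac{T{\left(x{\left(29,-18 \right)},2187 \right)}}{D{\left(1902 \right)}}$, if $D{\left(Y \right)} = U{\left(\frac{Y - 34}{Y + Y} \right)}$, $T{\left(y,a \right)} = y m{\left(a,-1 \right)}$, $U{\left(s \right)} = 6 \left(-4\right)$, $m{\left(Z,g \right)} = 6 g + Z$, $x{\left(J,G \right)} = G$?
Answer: $\frac{6543}{4} \approx 1635.8$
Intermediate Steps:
$m{\left(Z,g \right)} = Z + 6 g$
$U{\left(s \right)} = -24$
$T{\left(y,a \right)} = y \left(-6 + a\right)$ ($T{\left(y,a \right)} = y \left(a + 6 \left(-1\right)\right) = y \left(a - 6\right) = y \left(-6 + a\right)$)
$D{\left(Y \right)} = -24$
$\frac{T{\left(x{\left(29,-18 \right)},2187 \right)}}{D{\left(1902 \right)}} = \frac{\left(-18\right) \left(-6 + 2187\right)}{-24} = \left(-18\right) 2181 \left(- \frac{1}{24}\right) = \left(-39258\right) \left(- \frac{1}{24}\right) = \frac{6543}{4}$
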